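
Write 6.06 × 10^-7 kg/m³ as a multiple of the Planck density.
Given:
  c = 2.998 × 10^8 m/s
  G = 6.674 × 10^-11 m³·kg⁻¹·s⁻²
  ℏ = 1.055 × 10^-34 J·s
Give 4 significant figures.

1.176 × 10^-103

Planck density: ρ_P = c⁵/(ℏG²) = 5.154 × 10^96 kg/m³.
6.06 × 10^-7 / 5.154 × 10^96 = 1.176 × 10^-103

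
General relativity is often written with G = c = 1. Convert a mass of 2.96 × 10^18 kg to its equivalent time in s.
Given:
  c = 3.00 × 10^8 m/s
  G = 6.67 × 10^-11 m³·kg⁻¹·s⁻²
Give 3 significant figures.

7.31 × 10^-18 s

Mass → time via G/c³.
2.96 × 10^18 kg × (G/c³) = 7.31 × 10^-18 s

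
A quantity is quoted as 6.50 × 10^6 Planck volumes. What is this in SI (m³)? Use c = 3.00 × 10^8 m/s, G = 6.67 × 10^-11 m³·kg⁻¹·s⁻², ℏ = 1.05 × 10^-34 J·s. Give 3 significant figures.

2.72 × 10^-98 m³

One Planck volume: V_P = (ℏG/c³)^(3/2) = 4.18 × 10^-105 m³.
6.50 × 10^6 × 4.18 × 10^-105 m³ = 2.72 × 10^-98 m³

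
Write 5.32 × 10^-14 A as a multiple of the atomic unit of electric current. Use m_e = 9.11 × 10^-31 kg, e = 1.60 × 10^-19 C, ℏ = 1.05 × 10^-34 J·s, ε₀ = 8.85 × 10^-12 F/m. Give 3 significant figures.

7.97 × 10^-12

atomic unit of electric current: I_au = e E_h/ℏ = m_e e⁵/((4πε₀)²ℏ³) = 6.67 × 10^-3 A.
5.32 × 10^-14 / 6.67 × 10^-3 = 7.97 × 10^-12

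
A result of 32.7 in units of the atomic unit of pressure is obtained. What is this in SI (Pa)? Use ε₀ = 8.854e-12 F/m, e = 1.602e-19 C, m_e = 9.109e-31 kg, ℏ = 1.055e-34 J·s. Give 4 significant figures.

One atomic unit of pressure: P_au = E_h/a₀³ = m_e⁴e¹⁰/((4πε₀)⁵ℏ⁸) = 2.929e13 Pa.
32.7 × 2.929e13 Pa = 9.578e14 Pa

9.578e14 Pa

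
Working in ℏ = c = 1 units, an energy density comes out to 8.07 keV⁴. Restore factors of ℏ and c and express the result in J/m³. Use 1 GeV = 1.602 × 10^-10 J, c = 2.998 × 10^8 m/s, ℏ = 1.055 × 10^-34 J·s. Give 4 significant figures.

[E]/[L]³ = [E]⁴/(ℏc)³; restore (ℏc)⁻³.
1 GeV⁴ → 1/(ℏc)³ × (1 GeV in J)⁴ = 2.082 × 10^37 J/m³.
Convert the energy scale: 8.07 keV⁴ = 8.07 × 10^-24 GeV⁴.
Result: 8.07 × 10^-24 × 2.082 × 10^37 = 1.680 × 10^14 J/m³.

1.680 × 10^14 J/m³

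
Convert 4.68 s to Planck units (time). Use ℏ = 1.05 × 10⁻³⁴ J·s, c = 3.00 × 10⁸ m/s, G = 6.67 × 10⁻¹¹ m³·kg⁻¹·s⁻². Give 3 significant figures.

Planck time: t_P = √(ℏG/c⁵) = 5.37 × 10⁻⁴⁴ s.
4.68 / 5.37 × 10⁻⁴⁴ = 8.72 × 10⁴³

8.72 × 10⁴³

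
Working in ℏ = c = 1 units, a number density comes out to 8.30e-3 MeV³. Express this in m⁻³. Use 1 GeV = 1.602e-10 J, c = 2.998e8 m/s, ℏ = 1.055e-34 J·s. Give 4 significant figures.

Number density is [L]⁻³ = [E]³/(ℏc)³.
1 GeV³ → 1/(ℏc)³ × (1 GeV in J)³ = 1.299e47 m⁻³.
Convert the energy scale: 8.30e-3 MeV³ = 8.30e-12 GeV³.
Result: 8.30e-12 × 1.299e47 = 1.078e36 m⁻³.

1.078e36 m⁻³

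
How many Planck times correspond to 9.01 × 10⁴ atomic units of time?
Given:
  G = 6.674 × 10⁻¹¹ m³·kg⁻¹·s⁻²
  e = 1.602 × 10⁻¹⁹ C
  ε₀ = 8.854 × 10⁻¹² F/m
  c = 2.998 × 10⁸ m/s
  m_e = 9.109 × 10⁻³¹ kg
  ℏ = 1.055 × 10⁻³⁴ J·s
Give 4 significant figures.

atomic unit of time: τ_au = (4πε₀)²ℏ³/(m_e e⁴) = 2.423 × 10⁻¹⁷ s
Planck time: t_P = √(ℏG/c⁵) = 5.392 × 10⁻⁴⁴ s
9.01 × 10⁴ × 2.423 × 10⁻¹⁷ / 5.392 × 10⁻⁴⁴ = 4.049 × 10³¹

4.049 × 10³¹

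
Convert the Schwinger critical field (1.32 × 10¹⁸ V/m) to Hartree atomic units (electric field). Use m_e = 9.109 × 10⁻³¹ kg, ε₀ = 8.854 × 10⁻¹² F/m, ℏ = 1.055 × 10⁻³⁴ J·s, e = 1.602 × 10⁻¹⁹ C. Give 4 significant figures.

2.573 × 10⁶

atomic unit of electric field: E_au = E_h/(e a₀) = m_e²e⁵/((4πε₀)³ℏ⁴) = 5.131 × 10¹¹ V/m.
1.32 × 10¹⁸ / 5.131 × 10¹¹ = 2.573 × 10⁶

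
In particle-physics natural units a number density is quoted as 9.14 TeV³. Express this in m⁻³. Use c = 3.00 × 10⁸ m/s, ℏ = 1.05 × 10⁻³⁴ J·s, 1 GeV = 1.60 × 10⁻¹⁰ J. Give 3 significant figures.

Number density is [L]⁻³ = [E]³/(ℏc)³.
1 GeV³ → 1/(ℏc)³ × (1 GeV in J)³ = 1.31 × 10⁴⁷ m⁻³.
Convert the energy scale: 9.14 TeV³ = 9.14 × 10⁹ GeV³.
Result: 9.14 × 10⁹ × 1.31 × 10⁴⁷ = 1.20 × 10⁵⁷ m⁻³.

1.20 × 10⁵⁷ m⁻³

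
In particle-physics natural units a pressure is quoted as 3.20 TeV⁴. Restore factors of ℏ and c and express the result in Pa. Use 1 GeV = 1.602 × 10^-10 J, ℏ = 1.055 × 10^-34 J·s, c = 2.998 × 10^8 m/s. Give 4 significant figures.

Pressure is [E]/[L]³ = [E]⁴/(ℏc)³.
1 GeV⁴ → 1/(ℏc)³ × (1 GeV in J)⁴ = 2.082 × 10^37 Pa.
Convert the energy scale: 3.20 TeV⁴ = 3.20 × 10^12 GeV⁴.
Result: 3.20 × 10^12 × 2.082 × 10^37 = 6.661 × 10^49 Pa.

6.661 × 10^49 Pa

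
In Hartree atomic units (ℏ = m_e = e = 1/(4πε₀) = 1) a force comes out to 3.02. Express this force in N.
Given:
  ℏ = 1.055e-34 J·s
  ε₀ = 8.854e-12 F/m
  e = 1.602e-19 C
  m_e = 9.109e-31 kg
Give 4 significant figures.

2.482e-7 N

One atomic unit of force: F_au = E_h/a₀ = m_e²e⁶/((4πε₀)³ℏ⁴) = 8.220e-8 N.
3.02 × 8.220e-8 N = 2.482e-7 N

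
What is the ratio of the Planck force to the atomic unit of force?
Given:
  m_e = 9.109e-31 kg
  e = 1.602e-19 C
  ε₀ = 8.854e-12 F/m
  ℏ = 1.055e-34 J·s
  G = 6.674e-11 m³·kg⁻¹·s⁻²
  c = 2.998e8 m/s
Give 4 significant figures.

Planck force: F_P = c⁴/G = 1.210e44 N
atomic unit of force: F_au = E_h/a₀ = m_e²e⁶/((4πε₀)³ℏ⁴) = 8.220e-8 N
ratio = 1.210e44 / 8.220e-8 = 1.473e51

1.473e51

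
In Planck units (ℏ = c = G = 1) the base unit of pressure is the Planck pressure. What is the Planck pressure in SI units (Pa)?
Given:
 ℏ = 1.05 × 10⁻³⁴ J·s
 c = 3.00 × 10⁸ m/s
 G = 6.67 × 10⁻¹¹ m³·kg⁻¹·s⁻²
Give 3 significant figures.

p_P = c⁷/(ℏG²)
  = 2.19 × 10⁵⁹ / 4.67 × 10⁻⁵⁵
  = 4.68 × 10¹¹³ Pa

4.68 × 10¹¹³ Pa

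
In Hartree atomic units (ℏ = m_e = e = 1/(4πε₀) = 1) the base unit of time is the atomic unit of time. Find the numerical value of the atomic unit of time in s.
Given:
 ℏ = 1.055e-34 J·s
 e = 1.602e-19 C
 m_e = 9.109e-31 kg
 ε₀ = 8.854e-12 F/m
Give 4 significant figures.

2.423e-17 s

τ_au = (4πε₀)²ℏ³/(m_e e⁴)
E_h = 4.354e-18 J
ℏ/E_h = 2.423e-17 s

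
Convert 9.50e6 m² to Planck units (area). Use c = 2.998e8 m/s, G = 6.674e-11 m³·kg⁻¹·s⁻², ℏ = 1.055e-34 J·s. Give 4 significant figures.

Planck area: A_P = ℏG/c³ = 2.613e-70 m².
9.50e6 / 2.613e-70 = 3.636e76

3.636e76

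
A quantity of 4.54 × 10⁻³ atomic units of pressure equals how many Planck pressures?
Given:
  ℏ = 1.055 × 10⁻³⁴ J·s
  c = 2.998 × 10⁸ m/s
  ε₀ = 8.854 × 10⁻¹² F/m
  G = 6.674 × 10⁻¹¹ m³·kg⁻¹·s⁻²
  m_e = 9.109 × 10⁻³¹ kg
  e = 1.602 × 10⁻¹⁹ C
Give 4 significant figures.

atomic unit of pressure: P_au = E_h/a₀³ = m_e⁴e¹⁰/((4πε₀)⁵ℏ⁸) = 2.929 × 10¹³ Pa
Planck pressure: p_P = c⁷/(ℏG²) = 4.632 × 10¹¹³ Pa
4.54 × 10⁻³ × 2.929 × 10¹³ / 4.632 × 10¹¹³ = 2.871 × 10⁻¹⁰³

2.871 × 10⁻¹⁰³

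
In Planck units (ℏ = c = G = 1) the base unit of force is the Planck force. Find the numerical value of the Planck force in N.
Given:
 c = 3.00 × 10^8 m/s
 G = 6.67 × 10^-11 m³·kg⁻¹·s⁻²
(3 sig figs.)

1.21 × 10^44 N

F_P = c⁴/G
  = 8.10 × 10^33 / 6.67 × 10^-11
  = 1.21 × 10^44 N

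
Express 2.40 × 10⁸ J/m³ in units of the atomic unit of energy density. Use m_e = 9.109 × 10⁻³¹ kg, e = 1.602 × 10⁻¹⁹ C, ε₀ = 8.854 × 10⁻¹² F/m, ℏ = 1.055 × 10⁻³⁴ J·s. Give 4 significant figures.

atomic unit of energy density: u_au = E_h/a₀³ = m_e⁴e¹⁰/((4πε₀)⁵ℏ⁸) = 2.929 × 10¹³ J/m³.
2.40 × 10⁸ / 2.929 × 10¹³ = 8.194 × 10⁻⁶

8.194 × 10⁻⁶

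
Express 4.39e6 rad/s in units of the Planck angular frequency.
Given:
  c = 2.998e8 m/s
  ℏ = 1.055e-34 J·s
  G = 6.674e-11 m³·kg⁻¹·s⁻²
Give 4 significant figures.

2.367e-37

Planck angular frequency: ω_P = √(c⁵/(ℏG)) = 1.855e43 rad/s.
4.39e6 / 1.855e43 = 2.367e-37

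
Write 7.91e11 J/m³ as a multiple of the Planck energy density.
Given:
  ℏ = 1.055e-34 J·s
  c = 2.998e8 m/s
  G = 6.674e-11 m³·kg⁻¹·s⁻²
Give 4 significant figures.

Planck energy density: u_P = c⁷/(ℏG²) = 4.632e113 J/m³.
7.91e11 / 4.632e113 = 1.708e-102

1.708e-102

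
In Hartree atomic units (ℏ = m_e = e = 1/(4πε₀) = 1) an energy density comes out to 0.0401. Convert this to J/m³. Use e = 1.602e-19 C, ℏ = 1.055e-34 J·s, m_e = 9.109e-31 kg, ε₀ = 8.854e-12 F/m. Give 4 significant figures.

1.175e12 J/m³

One atomic unit of energy density: u_au = E_h/a₀³ = m_e⁴e¹⁰/((4πε₀)⁵ℏ⁸) = 2.929e13 J/m³.
0.0401 × 2.929e13 J/m³ = 1.175e12 J/m³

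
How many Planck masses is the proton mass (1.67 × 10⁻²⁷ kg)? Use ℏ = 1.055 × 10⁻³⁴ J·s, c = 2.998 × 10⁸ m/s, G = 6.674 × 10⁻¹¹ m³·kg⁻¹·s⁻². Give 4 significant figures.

7.671 × 10⁻²⁰

Planck mass: m_P = √(ℏc/G) = 2.177 × 10⁻⁸ kg.
1.67 × 10⁻²⁷ / 2.177 × 10⁻⁸ = 7.671 × 10⁻²⁰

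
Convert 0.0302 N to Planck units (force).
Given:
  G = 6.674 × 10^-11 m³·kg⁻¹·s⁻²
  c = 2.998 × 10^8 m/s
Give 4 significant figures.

2.495 × 10^-46

Planck force: F_P = c⁴/G = 1.210 × 10^44 N.
0.0302 / 1.210 × 10^44 = 2.495 × 10^-46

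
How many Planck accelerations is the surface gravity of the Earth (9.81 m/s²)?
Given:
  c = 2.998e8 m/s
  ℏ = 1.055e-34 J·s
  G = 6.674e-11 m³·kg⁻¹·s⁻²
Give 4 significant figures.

Planck acceleration: a_P = √(c⁷/(ℏG)) = 5.560e51 m/s².
9.81 / 5.560e51 = 1.764e-51

1.764e-51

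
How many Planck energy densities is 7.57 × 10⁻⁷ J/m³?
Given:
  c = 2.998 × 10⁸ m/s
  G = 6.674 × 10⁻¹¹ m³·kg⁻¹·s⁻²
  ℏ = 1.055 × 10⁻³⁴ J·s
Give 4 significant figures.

Planck energy density: u_P = c⁷/(ℏG²) = 4.632 × 10¹¹³ J/m³.
7.57 × 10⁻⁷ / 4.632 × 10¹¹³ = 1.634 × 10⁻¹²⁰

1.634 × 10⁻¹²⁰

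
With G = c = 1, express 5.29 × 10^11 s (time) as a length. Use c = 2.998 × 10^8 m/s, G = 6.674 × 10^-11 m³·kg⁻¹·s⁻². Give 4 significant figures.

Time → length via c.
5.29 × 10^11 s × (c) = 1.586 × 10^20 m

1.586 × 10^20 m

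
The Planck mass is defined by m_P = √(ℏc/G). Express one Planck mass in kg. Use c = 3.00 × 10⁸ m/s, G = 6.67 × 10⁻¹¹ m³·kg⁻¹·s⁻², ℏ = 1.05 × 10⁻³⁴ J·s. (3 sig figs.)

m_P = √(ℏc/G)
  = √(4.72 × 10⁻¹⁶)
  = 2.17 × 10⁻⁸ kg

2.17 × 10⁻⁸ kg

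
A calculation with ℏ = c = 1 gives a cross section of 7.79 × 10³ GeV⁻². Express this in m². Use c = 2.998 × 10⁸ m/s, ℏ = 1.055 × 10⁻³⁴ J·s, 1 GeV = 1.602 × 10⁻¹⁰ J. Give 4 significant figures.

Area is [L]² = [E]⁻²·(ℏc)²; restore (ℏc)².
1 GeV⁻² → (ℏc)² × (1 GeV in J)⁻² = 3.898 × 10⁻³² m².
Result: 7.79 × 10³ × 3.898 × 10⁻³² = 3.037 × 10⁻²⁸ m².

3.037 × 10⁻²⁸ m²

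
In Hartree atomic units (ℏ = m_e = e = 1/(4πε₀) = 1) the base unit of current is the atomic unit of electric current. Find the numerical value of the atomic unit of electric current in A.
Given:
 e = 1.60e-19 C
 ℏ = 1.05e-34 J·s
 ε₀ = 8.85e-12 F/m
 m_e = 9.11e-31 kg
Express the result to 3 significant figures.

I_au = e E_h/ℏ = m_e e⁵/((4πε₀)²ℏ³)
E_h = 4.38e-18 J
e·E_h/ℏ = 6.67e-3 A

6.67e-3 A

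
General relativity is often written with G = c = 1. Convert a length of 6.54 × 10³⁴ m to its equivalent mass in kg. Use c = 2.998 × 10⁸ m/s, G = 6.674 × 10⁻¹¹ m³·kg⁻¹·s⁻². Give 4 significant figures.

8.808 × 10⁶¹ kg

Length → mass via c²/G.
6.54 × 10³⁴ m × (c²/G) = 8.808 × 10⁶¹ kg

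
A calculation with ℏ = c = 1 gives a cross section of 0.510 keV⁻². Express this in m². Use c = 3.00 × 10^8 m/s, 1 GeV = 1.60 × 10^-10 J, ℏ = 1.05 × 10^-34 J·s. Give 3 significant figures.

Area is [L]² = [E]⁻²·(ℏc)²; restore (ℏc)².
1 GeV⁻² → (ℏc)² × (1 GeV in J)⁻² = 3.88 × 10^-32 m².
Convert the energy scale: 0.510 keV⁻² = 5.10 × 10^11 GeV⁻².
Result: 5.10 × 10^11 × 3.88 × 10^-32 = 1.98 × 10^-20 m².

1.98 × 10^-20 m²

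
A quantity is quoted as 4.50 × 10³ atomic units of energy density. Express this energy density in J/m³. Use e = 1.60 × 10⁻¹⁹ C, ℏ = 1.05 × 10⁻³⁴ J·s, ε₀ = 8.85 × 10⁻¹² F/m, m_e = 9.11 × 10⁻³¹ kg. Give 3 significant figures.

1.36 × 10¹⁷ J/m³

One atomic unit of energy density: u_au = E_h/a₀³ = m_e⁴e¹⁰/((4πε₀)⁵ℏ⁸) = 3.01 × 10¹³ J/m³.
4.50 × 10³ × 3.01 × 10¹³ J/m³ = 1.36 × 10¹⁷ J/m³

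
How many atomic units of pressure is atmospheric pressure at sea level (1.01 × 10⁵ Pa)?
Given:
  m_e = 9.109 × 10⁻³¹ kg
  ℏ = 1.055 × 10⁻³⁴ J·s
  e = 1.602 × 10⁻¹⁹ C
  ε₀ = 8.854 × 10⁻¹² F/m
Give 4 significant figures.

3.448 × 10⁻⁹

atomic unit of pressure: P_au = E_h/a₀³ = m_e⁴e¹⁰/((4πε₀)⁵ℏ⁸) = 2.929 × 10¹³ Pa.
1.01 × 10⁵ / 2.929 × 10¹³ = 3.448 × 10⁻⁹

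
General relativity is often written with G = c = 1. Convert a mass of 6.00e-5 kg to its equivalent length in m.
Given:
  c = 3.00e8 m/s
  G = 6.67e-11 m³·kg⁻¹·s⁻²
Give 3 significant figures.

In G = c = 1 units mass has dimensions of length; the conversion factor is G/c².
6.00e-5 kg × (G/c²) = 4.45e-32 m

4.45e-32 m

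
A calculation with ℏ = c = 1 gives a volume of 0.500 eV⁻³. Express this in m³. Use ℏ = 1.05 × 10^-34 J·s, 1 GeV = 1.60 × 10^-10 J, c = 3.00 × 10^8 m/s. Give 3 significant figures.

Volume is [L]³ = [E]⁻³·(ℏc)³.
1 GeV⁻³ → (ℏc)³ × (1 GeV in J)⁻³ = 7.63 × 10^-48 m³.
Convert the energy scale: 0.500 eV⁻³ = 5.00 × 10^26 GeV⁻³.
Result: 5.00 × 10^26 × 7.63 × 10^-48 = 3.82 × 10^-21 m³.

3.82 × 10^-21 m³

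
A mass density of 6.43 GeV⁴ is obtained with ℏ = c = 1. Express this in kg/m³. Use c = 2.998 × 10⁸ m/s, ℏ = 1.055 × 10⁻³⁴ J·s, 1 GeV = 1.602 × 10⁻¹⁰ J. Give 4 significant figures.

Mass density is [E]/(c²[L]³) = [E]⁴/(ℏ³c⁵).
1 GeV⁴ → 1/(ℏ³c⁵) × (1 GeV in J)⁴ = 2.316 × 10²⁰ kg/m³.
Result: 6.43 × 2.316 × 10²⁰ = 1.489 × 10²¹ kg/m³.

1.489 × 10²¹ kg/m³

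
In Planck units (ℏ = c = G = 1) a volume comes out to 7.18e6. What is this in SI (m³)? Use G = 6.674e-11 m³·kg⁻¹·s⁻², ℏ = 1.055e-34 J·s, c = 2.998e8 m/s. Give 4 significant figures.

One Planck volume: V_P = (ℏG/c³)^(3/2) = 4.224e-105 m³.
7.18e6 × 4.224e-105 m³ = 3.033e-98 m³

3.033e-98 m³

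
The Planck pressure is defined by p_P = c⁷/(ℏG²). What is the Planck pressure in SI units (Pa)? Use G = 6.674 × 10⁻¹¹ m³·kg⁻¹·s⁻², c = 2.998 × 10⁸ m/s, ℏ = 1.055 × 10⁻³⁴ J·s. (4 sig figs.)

p_P = c⁷/(ℏG²)
  = 2.177 × 10⁵⁹ / 4.699 × 10⁻⁵⁵
  = 4.632 × 10¹¹³ Pa

4.632 × 10¹¹³ Pa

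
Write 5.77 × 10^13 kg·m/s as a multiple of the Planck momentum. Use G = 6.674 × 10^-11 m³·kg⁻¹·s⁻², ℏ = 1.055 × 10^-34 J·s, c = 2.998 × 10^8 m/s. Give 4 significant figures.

Planck momentum: p_P = √(ℏc³/G) = 6.527 kg·m/s.
5.77 × 10^13 / 6.527 = 8.841 × 10^12

8.841 × 10^12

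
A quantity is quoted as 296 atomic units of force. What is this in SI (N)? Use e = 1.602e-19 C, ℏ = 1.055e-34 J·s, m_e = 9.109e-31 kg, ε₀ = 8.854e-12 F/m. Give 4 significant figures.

One atomic unit of force: F_au = E_h/a₀ = m_e²e⁶/((4πε₀)³ℏ⁴) = 8.220e-8 N.
296 × 8.220e-8 N = 2.433e-5 N

2.433e-5 N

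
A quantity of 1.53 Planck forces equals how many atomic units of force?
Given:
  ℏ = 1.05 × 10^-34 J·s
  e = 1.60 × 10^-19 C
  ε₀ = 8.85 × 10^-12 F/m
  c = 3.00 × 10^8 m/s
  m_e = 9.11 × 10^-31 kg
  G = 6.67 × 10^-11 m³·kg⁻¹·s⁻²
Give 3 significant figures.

2.23 × 10^51

Planck force: F_P = c⁴/G = 1.21 × 10^44 N
atomic unit of force: F_au = E_h/a₀ = m_e²e⁶/((4πε₀)³ℏ⁴) = 8.33 × 10^-8 N
1.53 × 1.21 × 10^44 / 8.33 × 10^-8 = 2.23 × 10^51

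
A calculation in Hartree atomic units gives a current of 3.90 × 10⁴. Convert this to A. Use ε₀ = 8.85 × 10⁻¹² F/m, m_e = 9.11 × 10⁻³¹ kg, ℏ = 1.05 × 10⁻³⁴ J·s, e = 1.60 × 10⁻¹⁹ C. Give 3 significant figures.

260 A

One atomic unit of electric current: I_au = e E_h/ℏ = m_e e⁵/((4πε₀)²ℏ³) = 6.67 × 10⁻³ A.
3.90 × 10⁴ × 6.67 × 10⁻³ A = 260 A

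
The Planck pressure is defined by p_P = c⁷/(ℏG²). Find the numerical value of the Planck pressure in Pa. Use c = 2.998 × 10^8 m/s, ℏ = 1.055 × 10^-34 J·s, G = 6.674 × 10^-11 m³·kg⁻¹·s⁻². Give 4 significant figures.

p_P = c⁷/(ℏG²)
  = 2.177 × 10^59 / 4.699 × 10^-55
  = 4.632 × 10^113 Pa

4.632 × 10^113 Pa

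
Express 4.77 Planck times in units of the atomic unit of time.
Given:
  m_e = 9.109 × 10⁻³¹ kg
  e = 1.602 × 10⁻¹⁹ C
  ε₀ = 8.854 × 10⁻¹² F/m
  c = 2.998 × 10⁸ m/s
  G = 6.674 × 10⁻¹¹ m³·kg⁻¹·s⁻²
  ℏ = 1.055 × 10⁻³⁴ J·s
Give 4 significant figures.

1.062 × 10⁻²⁶

Planck time: t_P = √(ℏG/c⁵) = 5.392 × 10⁻⁴⁴ s
atomic unit of time: τ_au = (4πε₀)²ℏ³/(m_e e⁴) = 2.423 × 10⁻¹⁷ s
4.77 × 5.392 × 10⁻⁴⁴ / 2.423 × 10⁻¹⁷ = 1.062 × 10⁻²⁶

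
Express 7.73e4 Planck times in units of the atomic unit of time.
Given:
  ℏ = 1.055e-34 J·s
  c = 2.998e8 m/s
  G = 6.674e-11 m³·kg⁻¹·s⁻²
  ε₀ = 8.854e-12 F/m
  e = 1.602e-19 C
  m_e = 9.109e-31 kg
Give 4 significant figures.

Planck time: t_P = √(ℏG/c⁵) = 5.392e-44 s
atomic unit of time: τ_au = (4πε₀)²ℏ³/(m_e e⁴) = 2.423e-17 s
7.73e4 × 5.392e-44 / 2.423e-17 = 1.720e-22

1.720e-22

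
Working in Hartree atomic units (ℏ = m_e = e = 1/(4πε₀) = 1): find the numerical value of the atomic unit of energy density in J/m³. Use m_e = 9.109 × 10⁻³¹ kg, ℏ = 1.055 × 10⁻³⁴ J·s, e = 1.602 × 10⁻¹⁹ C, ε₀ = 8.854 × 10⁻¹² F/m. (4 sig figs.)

From ℏ = m_e = e = 1/(4πε₀) = 1 the energy density scale is u_au = E_h/a₀³ = m_e⁴e¹⁰/((4πε₀)⁵ℏ⁸).
E_h = 4.354 × 10⁻¹⁸ J
a₀ = 5.297 × 10⁻¹¹ m
E_h/a₀³ = 2.929 × 10¹³ J/m³

2.929 × 10¹³ J/m³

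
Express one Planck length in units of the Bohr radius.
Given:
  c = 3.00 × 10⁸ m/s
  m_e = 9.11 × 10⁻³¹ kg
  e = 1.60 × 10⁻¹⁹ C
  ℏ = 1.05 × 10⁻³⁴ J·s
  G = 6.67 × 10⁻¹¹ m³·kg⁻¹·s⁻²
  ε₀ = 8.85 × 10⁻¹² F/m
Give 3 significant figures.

Planck length: ℓ_P = √(ℏG/c³) = 1.61 × 10⁻³⁵ m
Bohr radius: a₀ = 4πε₀ℏ²/(m_e e²) = 5.26 × 10⁻¹¹ m
ratio = 1.61 × 10⁻³⁵ / 5.26 × 10⁻¹¹ = 3.06 × 10⁻²⁵

3.06 × 10⁻²⁵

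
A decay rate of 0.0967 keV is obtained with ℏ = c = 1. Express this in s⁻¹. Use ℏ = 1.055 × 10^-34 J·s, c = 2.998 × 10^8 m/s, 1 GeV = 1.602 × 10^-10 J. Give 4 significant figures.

1.468 × 10^17 s⁻¹

A rate is [E]/ℏ; divide by ℏ.
1 GeV → 1/ℏ × (1 GeV in J) = 1.518 × 10^24 s⁻¹.
Convert the energy scale: 0.0967 keV = 9.67 × 10^-8 GeV.
Result: 9.67 × 10^-8 × 1.518 × 10^24 = 1.468 × 10^17 s⁻¹.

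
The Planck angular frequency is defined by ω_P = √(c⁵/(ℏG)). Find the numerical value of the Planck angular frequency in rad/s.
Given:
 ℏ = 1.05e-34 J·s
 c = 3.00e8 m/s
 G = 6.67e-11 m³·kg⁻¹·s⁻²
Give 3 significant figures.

1.86e43 rad/s

ω_P = √(c⁵/(ℏG))
  = √(3.47e86)
  = 1.86e43 rad/s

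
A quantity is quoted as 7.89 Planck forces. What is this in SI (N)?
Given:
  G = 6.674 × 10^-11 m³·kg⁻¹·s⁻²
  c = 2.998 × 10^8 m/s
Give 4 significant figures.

9.550 × 10^44 N

One Planck force: F_P = c⁴/G = 1.210 × 10^44 N.
7.89 × 1.210 × 10^44 N = 9.550 × 10^44 N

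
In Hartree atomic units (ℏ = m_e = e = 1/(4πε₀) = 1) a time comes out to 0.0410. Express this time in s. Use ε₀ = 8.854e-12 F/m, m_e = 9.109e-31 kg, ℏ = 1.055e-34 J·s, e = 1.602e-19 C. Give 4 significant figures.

9.934e-19 s

One atomic unit of time: τ_au = (4πε₀)²ℏ³/(m_e e⁴) = 2.423e-17 s.
0.0410 × 2.423e-17 s = 9.934e-19 s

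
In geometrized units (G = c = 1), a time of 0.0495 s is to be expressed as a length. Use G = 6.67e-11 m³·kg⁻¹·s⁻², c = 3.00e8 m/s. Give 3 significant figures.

Time → length via c.
0.0495 s × (c) = 1.49e7 m

1.49e7 m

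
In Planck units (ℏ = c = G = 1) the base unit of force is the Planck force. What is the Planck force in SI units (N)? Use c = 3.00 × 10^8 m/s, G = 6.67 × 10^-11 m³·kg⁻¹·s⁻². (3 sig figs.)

1.21 × 10^44 N

F_P = c⁴/G
  = 8.10 × 10^33 / 6.67 × 10^-11
  = 1.21 × 10^44 N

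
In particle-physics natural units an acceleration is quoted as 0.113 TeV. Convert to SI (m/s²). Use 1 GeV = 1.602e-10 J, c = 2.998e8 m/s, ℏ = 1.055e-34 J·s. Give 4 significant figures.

5.144e34 m/s²

Acceleration is [L]/[T]² = c·[E]/ℏ.
1 GeV → c/ℏ × (1 GeV in J) = 4.552e32 m/s².
Convert the energy scale: 0.113 TeV = 113 GeV.
Result: 113 × 4.552e32 = 5.144e34 m/s².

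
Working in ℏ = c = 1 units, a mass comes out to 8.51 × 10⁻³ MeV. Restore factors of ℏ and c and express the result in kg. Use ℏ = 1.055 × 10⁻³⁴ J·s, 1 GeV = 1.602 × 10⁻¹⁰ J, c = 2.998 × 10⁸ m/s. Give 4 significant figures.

Mass is [E]/c²; divide by c².
1 GeV → 1/c² × (1 GeV in J) = 1.782 × 10⁻²⁷ kg.
Convert the energy scale: 8.51 × 10⁻³ MeV = 8.51 × 10⁻⁶ GeV.
Result: 8.51 × 10⁻⁶ × 1.782 × 10⁻²⁷ = 1.517 × 10⁻³² kg.

1.517 × 10⁻³² kg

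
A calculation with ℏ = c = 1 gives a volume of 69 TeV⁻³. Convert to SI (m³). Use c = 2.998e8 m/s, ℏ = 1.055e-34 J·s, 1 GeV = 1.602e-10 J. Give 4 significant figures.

5.310e-55 m³

Volume is [L]³ = [E]⁻³·(ℏc)³.
1 GeV⁻³ → (ℏc)³ × (1 GeV in J)⁻³ = 7.696e-48 m³.
Convert the energy scale: 69 TeV⁻³ = 6.90e-8 GeV⁻³.
Result: 6.90e-8 × 7.696e-48 = 5.310e-55 m³.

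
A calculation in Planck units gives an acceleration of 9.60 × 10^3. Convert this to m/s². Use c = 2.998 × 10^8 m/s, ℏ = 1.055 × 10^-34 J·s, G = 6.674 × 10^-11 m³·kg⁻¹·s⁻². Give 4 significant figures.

One Planck acceleration: a_P = √(c⁷/(ℏG)) = 5.560 × 10^51 m/s².
9.60 × 10^3 × 5.560 × 10^51 m/s² = 5.338 × 10^55 m/s²

5.338 × 10^55 m/s²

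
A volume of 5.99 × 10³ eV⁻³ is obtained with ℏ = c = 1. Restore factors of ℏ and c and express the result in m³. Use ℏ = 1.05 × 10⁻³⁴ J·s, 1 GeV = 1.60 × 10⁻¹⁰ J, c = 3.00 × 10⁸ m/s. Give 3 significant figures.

Volume is [L]³ = [E]⁻³·(ℏc)³.
1 GeV⁻³ → (ℏc)³ × (1 GeV in J)⁻³ = 7.63 × 10⁻⁴⁸ m³.
Convert the energy scale: 5.99 × 10³ eV⁻³ = 5.99 × 10³⁰ GeV⁻³.
Result: 5.99 × 10³⁰ × 7.63 × 10⁻⁴⁸ = 4.57 × 10⁻¹⁷ m³.

4.57 × 10⁻¹⁷ m³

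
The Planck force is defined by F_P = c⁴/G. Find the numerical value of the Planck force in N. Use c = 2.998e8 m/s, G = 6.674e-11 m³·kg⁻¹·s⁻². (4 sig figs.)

F_P = c⁴/G
  = 8.078e33 / 6.674e-11
  = 1.210e44 N

1.210e44 N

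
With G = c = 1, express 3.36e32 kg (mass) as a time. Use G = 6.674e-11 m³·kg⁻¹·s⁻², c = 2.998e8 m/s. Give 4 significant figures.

Mass → time via G/c³.
3.36e32 kg × (G/c³) = 8.322e-4 s

8.322e-4 s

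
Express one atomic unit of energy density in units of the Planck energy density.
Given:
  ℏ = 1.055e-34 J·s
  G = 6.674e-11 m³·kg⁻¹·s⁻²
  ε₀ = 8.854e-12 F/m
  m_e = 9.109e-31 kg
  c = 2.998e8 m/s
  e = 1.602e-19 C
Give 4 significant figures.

6.323e-101

atomic unit of energy density: u_au = E_h/a₀³ = m_e⁴e¹⁰/((4πε₀)⁵ℏ⁸) = 2.929e13 J/m³
Planck energy density: u_P = c⁷/(ℏG²) = 4.632e113 J/m³
ratio = 2.929e13 / 4.632e113 = 6.323e-101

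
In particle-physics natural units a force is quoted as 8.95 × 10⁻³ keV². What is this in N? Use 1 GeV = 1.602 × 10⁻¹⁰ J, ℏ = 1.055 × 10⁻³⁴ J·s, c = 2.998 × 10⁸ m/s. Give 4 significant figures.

7.262 × 10⁻⁹ N

Force is [E]/[L] = [E]²/(ℏc); restore (ℏc)⁻¹.
1 GeV² → 1/(ℏc) × (1 GeV in J)² = 8.114 × 10⁵ N.
Convert the energy scale: 8.95 × 10⁻³ keV² = 8.95 × 10⁻¹⁵ GeV².
Result: 8.95 × 10⁻¹⁵ × 8.114 × 10⁵ = 7.262 × 10⁻⁹ N.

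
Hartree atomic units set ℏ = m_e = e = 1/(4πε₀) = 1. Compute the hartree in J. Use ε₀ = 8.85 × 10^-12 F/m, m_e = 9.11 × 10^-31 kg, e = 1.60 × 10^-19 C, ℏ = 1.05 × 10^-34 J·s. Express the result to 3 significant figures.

From ℏ = m_e = e = 1/(4πε₀) = 1 the energy scale is E_h = m_e e⁴/(4πε₀ℏ)².
  = 5.97 × 10^-106 / 1.36 × 10^-88
  = 4.38 × 10^-18 J

4.38 × 10^-18 J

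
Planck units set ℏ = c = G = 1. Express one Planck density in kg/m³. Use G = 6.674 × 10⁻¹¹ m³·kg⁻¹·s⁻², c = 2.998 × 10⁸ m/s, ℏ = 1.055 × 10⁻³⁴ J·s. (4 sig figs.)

From ℏ = c = G = 1 the density scale is ρ_P = c⁵/(ℏG²).
  = 2.422 × 10⁴² / 4.699 × 10⁻⁵⁵
  = 5.154 × 10⁹⁶ kg/m³

5.154 × 10⁹⁶ kg/m³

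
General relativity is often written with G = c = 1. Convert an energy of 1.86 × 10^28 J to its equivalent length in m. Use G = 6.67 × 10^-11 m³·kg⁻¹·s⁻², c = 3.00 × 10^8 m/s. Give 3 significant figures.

Energy → length via G/c⁴.
1.86 × 10^28 J × (G/c⁴) = 1.53 × 10^-16 m

1.53 × 10^-16 m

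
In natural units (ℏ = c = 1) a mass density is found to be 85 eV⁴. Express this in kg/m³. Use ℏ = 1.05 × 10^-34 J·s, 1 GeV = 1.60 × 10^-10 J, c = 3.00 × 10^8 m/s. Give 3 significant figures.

1.98 × 10^-14 kg/m³

Mass density is [E]/(c²[L]³) = [E]⁴/(ℏ³c⁵).
1 GeV⁴ → 1/(ℏ³c⁵) × (1 GeV in J)⁴ = 2.33 × 10^20 kg/m³.
Convert the energy scale: 85 eV⁴ = 8.50 × 10^-35 GeV⁴.
Result: 8.50 × 10^-35 × 2.33 × 10^20 = 1.98 × 10^-14 kg/m³.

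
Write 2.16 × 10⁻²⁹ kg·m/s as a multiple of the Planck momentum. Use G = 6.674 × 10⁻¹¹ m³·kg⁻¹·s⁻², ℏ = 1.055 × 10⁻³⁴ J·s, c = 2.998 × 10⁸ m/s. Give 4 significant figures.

Planck momentum: p_P = √(ℏc³/G) = 6.527 kg·m/s.
2.16 × 10⁻²⁹ / 6.527 = 3.310 × 10⁻³⁰

3.310 × 10⁻³⁰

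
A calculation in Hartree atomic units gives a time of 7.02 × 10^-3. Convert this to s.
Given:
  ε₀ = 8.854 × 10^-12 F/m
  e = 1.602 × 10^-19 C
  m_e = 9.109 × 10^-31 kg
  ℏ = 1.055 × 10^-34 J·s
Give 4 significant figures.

One atomic unit of time: τ_au = (4πε₀)²ℏ³/(m_e e⁴) = 2.423 × 10^-17 s.
7.02 × 10^-3 × 2.423 × 10^-17 s = 1.701 × 10^-19 s

1.701 × 10^-19 s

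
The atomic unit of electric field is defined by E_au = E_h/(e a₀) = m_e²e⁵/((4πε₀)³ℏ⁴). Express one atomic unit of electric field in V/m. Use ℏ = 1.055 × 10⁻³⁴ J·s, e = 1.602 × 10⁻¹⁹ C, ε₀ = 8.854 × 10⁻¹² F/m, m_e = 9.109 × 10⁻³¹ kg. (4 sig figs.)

E_au = E_h/(e a₀) = m_e²e⁵/((4πε₀)³ℏ⁴)
E_h = 4.354 × 10⁻¹⁸ J
a₀ = 5.297 × 10⁻¹¹ m
E_h/(e·a₀) = 5.131 × 10¹¹ V/m

5.131 × 10¹¹ V/m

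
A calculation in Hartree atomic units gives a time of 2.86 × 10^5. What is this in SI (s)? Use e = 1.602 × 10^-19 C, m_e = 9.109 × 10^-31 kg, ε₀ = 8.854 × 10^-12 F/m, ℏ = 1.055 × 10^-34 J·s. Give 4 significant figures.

One atomic unit of time: τ_au = (4πε₀)²ℏ³/(m_e e⁴) = 2.423 × 10^-17 s.
2.86 × 10^5 × 2.423 × 10^-17 s = 6.929 × 10^-12 s

6.929 × 10^-12 s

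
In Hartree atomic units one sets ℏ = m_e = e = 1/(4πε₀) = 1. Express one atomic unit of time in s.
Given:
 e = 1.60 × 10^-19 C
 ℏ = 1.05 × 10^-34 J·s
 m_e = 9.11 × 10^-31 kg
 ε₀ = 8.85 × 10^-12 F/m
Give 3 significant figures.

2.40 × 10^-17 s

τ_au = (4πε₀)²ℏ³/(m_e e⁴)
E_h = 4.38 × 10^-18 J
ℏ/E_h = 2.40 × 10^-17 s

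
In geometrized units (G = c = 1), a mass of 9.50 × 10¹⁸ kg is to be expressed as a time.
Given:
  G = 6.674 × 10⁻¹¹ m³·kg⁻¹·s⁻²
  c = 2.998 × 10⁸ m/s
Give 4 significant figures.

2.353 × 10⁻¹⁷ s

Mass → time via G/c³.
9.50 × 10¹⁸ kg × (G/c³) = 2.353 × 10⁻¹⁷ s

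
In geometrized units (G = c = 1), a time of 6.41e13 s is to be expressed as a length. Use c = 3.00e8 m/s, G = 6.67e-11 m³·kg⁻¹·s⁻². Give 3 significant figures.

Time → length via c.
6.41e13 s × (c) = 1.92e22 m

1.92e22 m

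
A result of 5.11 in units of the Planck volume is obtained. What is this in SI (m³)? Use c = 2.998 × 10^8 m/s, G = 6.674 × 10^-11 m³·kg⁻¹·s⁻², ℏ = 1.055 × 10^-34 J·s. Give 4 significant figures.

One Planck volume: V_P = (ℏG/c³)^(3/2) = 4.224 × 10^-105 m³.
5.11 × 4.224 × 10^-105 m³ = 2.158 × 10^-104 m³

2.158 × 10^-104 m³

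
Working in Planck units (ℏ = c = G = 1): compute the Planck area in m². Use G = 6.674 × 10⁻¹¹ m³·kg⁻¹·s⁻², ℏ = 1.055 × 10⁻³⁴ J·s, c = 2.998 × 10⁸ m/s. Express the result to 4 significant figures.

2.613 × 10⁻⁷⁰ m²

The unique combination of the constants set to 1 with dimensions of area is A_P = ℏG/c³.
  = 7.041 × 10⁻⁴⁵ / 2.695 × 10²⁵
  = 2.613 × 10⁻⁷⁰ m²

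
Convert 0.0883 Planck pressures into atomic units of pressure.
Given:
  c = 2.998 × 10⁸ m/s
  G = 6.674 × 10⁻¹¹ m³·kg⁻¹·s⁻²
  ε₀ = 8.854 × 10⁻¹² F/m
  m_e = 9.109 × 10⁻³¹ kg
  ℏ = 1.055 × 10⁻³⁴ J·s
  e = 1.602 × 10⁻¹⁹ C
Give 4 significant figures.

Planck pressure: p_P = c⁷/(ℏG²) = 4.632 × 10¹¹³ Pa
atomic unit of pressure: P_au = E_h/a₀³ = m_e⁴e¹⁰/((4πε₀)⁵ℏ⁸) = 2.929 × 10¹³ Pa
0.0883 × 4.632 × 10¹¹³ / 2.929 × 10¹³ = 1.396 × 10⁹⁹

1.396 × 10⁹⁹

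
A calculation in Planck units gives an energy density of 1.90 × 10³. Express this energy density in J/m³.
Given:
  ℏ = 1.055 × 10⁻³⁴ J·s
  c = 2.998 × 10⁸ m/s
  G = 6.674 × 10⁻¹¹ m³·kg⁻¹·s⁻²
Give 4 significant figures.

One Planck energy density: u_P = c⁷/(ℏG²) = 4.632 × 10¹¹³ J/m³.
1.90 × 10³ × 4.632 × 10¹¹³ J/m³ = 8.801 × 10¹¹⁶ J/m³

8.801 × 10¹¹⁶ J/m³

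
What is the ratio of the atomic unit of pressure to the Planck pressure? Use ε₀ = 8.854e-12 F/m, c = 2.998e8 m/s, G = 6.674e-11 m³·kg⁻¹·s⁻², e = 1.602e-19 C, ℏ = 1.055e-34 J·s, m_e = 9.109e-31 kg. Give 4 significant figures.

6.323e-101

atomic unit of pressure: P_au = E_h/a₀³ = m_e⁴e¹⁰/((4πε₀)⁵ℏ⁸) = 2.929e13 Pa
Planck pressure: p_P = c⁷/(ℏG²) = 4.632e113 Pa
ratio = 2.929e13 / 4.632e113 = 6.323e-101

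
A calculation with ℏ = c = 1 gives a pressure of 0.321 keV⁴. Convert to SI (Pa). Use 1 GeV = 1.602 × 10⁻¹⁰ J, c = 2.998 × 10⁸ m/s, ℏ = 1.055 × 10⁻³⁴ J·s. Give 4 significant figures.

6.682 × 10¹² Pa

Pressure is [E]/[L]³ = [E]⁴/(ℏc)³.
1 GeV⁴ → 1/(ℏc)³ × (1 GeV in J)⁴ = 2.082 × 10³⁷ Pa.
Convert the energy scale: 0.321 keV⁴ = 3.21 × 10⁻²⁵ GeV⁴.
Result: 3.21 × 10⁻²⁵ × 2.082 × 10³⁷ = 6.682 × 10¹² Pa.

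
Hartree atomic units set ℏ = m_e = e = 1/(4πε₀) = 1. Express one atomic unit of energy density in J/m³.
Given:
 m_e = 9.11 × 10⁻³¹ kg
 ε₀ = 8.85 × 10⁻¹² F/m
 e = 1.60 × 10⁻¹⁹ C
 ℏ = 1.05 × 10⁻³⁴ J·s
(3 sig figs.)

The unique combination of the constants set to 1 with dimensions of energy density is u_au = E_h/a₀³ = m_e⁴e¹⁰/((4πε₀)⁵ℏ⁸).
E_h = 4.38 × 10⁻¹⁸ J
a₀ = 5.26 × 10⁻¹¹ m
E_h/a₀³ = 3.01 × 10¹³ J/m³

3.01 × 10¹³ J/m³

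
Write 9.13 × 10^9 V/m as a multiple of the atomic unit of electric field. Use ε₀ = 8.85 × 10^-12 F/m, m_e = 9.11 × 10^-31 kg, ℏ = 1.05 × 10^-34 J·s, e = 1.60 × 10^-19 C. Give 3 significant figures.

0.0175

atomic unit of electric field: E_au = E_h/(e a₀) = m_e²e⁵/((4πε₀)³ℏ⁴) = 5.20 × 10^11 V/m.
9.13 × 10^9 / 5.20 × 10^11 = 0.0175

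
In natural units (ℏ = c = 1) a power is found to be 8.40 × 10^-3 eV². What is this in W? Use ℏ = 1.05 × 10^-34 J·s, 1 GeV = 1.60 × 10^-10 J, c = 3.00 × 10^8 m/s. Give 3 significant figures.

2.05 × 10^-6 W

Power is [E]/[T] = [E]²/ℏ.
1 GeV² → 1/ℏ × (1 GeV in J)² = 2.44 × 10^14 W.
Convert the energy scale: 8.40 × 10^-3 eV² = 8.40 × 10^-21 GeV².
Result: 8.40 × 10^-21 × 2.44 × 10^14 = 2.05 × 10^-6 W.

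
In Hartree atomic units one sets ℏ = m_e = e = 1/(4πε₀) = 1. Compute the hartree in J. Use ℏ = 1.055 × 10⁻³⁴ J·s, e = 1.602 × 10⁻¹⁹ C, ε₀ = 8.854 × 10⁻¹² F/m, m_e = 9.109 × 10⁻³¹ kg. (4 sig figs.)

4.354 × 10⁻¹⁸ J

E_h = m_e e⁴/(4πε₀ℏ)²
  = 6.000 × 10⁻¹⁰⁶ / 1.378 × 10⁻⁸⁸
  = 4.354 × 10⁻¹⁸ J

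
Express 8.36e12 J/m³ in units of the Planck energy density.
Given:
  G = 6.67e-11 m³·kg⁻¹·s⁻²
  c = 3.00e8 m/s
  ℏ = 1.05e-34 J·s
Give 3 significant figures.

1.79e-101

Planck energy density: u_P = c⁷/(ℏG²) = 4.68e113 J/m³.
8.36e12 / 4.68e113 = 1.79e-101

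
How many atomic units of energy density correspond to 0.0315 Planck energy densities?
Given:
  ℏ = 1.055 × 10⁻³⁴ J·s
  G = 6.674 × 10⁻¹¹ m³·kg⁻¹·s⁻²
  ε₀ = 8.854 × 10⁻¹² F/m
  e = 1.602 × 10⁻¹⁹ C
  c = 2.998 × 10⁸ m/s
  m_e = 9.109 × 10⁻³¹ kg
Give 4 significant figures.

4.982 × 10⁹⁸

Planck energy density: u_P = c⁷/(ℏG²) = 4.632 × 10¹¹³ J/m³
atomic unit of energy density: u_au = E_h/a₀³ = m_e⁴e¹⁰/((4πε₀)⁵ℏ⁸) = 2.929 × 10¹³ J/m³
0.0315 × 4.632 × 10¹¹³ / 2.929 × 10¹³ = 4.982 × 10⁹⁸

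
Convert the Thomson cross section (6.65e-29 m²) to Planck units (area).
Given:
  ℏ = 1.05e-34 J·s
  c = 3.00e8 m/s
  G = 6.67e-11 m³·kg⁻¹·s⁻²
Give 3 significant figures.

2.56e41

Planck area: A_P = ℏG/c³ = 2.59e-70 m².
6.65e-29 / 2.59e-70 = 2.56e41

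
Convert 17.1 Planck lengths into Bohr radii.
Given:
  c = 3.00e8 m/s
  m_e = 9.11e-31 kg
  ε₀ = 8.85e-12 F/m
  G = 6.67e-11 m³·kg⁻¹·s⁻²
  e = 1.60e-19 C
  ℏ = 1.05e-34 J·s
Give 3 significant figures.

5.24e-24

Planck length: ℓ_P = √(ℏG/c³) = 1.61e-35 m
Bohr radius: a₀ = 4πε₀ℏ²/(m_e e²) = 5.26e-11 m
17.1 × 1.61e-35 / 5.26e-11 = 5.24e-24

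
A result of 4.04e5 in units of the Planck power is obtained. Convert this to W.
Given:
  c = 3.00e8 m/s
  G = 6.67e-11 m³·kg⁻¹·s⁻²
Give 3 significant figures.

One Planck power: P_P = c⁵/G = 3.64e52 W.
4.04e5 × 3.64e52 W = 1.47e58 W

1.47e58 W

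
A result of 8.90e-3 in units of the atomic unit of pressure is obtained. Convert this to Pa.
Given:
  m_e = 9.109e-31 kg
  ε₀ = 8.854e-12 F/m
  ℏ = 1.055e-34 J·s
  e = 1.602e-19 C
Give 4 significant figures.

One atomic unit of pressure: P_au = E_h/a₀³ = m_e⁴e¹⁰/((4πε₀)⁵ℏ⁸) = 2.929e13 Pa.
8.90e-3 × 2.929e13 Pa = 2.607e11 Pa

2.607e11 Pa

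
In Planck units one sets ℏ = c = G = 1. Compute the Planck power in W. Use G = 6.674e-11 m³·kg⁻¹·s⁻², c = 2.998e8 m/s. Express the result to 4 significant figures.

3.629e52 W

P_P = c⁵/G
  = 2.422e42 / 6.674e-11
  = 3.629e52 W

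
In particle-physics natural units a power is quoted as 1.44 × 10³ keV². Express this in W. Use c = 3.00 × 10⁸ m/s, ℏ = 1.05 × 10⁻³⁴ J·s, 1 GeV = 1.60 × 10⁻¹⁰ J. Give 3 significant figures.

Power is [E]/[T] = [E]²/ℏ.
1 GeV² → 1/ℏ × (1 GeV in J)² = 2.44 × 10¹⁴ W.
Convert the energy scale: 1.44 × 10³ keV² = 1.44 × 10⁻⁹ GeV².
Result: 1.44 × 10⁻⁹ × 2.44 × 10¹⁴ = 3.51 × 10⁵ W.

3.51 × 10⁵ W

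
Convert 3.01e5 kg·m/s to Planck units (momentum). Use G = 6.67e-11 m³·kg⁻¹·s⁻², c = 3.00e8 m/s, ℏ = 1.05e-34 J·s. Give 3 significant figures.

4.62e4

Planck momentum: p_P = √(ℏc³/G) = 6.52 kg·m/s.
3.01e5 / 6.52 = 4.62e4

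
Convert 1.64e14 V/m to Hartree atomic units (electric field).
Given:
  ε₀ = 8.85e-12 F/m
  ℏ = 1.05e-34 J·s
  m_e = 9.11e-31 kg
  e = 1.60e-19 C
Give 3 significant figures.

atomic unit of electric field: E_au = E_h/(e a₀) = m_e²e⁵/((4πε₀)³ℏ⁴) = 5.20e11 V/m.
1.64e14 / 5.20e11 = 315

315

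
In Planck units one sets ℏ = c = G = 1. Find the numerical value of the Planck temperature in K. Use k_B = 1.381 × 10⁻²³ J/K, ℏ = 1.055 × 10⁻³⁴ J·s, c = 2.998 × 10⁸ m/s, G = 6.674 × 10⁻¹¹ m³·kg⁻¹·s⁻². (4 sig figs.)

1.417 × 10³² K

T_P = √(ℏc⁵/G) / k_B
  = √(3.828 × 10¹⁸) × 7.241 × 10²²
  = 1.417 × 10³² K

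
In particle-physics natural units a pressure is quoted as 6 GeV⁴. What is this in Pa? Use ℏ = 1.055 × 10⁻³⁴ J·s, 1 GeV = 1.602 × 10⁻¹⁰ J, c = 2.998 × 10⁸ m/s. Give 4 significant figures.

1.249 × 10³⁸ Pa

Pressure is [E]/[L]³ = [E]⁴/(ℏc)³.
1 GeV⁴ → 1/(ℏc)³ × (1 GeV in J)⁴ = 2.082 × 10³⁷ Pa.
Result: 6 × 2.082 × 10³⁷ = 1.249 × 10³⁸ Pa.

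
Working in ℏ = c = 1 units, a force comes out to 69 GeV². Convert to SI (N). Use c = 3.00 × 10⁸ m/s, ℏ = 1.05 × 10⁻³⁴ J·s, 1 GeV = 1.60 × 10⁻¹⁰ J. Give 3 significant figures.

5.61 × 10⁷ N

Force is [E]/[L] = [E]²/(ℏc); restore (ℏc)⁻¹.
1 GeV² → 1/(ℏc) × (1 GeV in J)² = 8.13 × 10⁵ N.
Result: 69 × 8.13 × 10⁵ = 5.61 × 10⁷ N.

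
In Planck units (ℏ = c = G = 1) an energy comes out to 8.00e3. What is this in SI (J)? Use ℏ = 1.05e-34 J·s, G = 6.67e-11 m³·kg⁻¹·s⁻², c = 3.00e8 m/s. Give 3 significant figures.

One Planck energy: E_P = √(ℏc⁵/G) = 1.96e9 J.
8.00e3 × 1.96e9 J = 1.56e13 J

1.56e13 J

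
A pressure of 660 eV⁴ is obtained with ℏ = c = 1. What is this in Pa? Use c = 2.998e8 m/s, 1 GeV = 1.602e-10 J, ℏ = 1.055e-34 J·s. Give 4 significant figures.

Pressure is [E]/[L]³ = [E]⁴/(ℏc)³.
1 GeV⁴ → 1/(ℏc)³ × (1 GeV in J)⁴ = 2.082e37 Pa.
Convert the energy scale: 660 eV⁴ = 6.60e-34 GeV⁴.
Result: 6.60e-34 × 2.082e37 = 1.374e4 Pa.

1.374e4 Pa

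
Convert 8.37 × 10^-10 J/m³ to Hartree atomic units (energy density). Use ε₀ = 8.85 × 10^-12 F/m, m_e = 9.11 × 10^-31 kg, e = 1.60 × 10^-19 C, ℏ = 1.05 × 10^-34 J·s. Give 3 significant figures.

atomic unit of energy density: u_au = E_h/a₀³ = m_e⁴e¹⁰/((4πε₀)⁵ℏ⁸) = 3.01 × 10^13 J/m³.
8.37 × 10^-10 / 3.01 × 10^13 = 2.78 × 10^-23

2.78 × 10^-23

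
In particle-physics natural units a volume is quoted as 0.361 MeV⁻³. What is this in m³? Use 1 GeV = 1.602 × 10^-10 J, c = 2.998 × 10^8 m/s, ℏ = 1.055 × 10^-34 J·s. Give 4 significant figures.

2.778 × 10^-39 m³

Volume is [L]³ = [E]⁻³·(ℏc)³.
1 GeV⁻³ → (ℏc)³ × (1 GeV in J)⁻³ = 7.696 × 10^-48 m³.
Convert the energy scale: 0.361 MeV⁻³ = 3.61 × 10^8 GeV⁻³.
Result: 3.61 × 10^8 × 7.696 × 10^-48 = 2.778 × 10^-39 m³.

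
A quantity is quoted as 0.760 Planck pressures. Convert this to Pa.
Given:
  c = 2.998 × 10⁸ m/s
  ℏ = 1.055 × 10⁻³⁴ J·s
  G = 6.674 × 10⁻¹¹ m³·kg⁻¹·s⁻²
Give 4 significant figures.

3.521 × 10¹¹³ Pa

One Planck pressure: p_P = c⁷/(ℏG²) = 4.632 × 10¹¹³ Pa.
0.760 × 4.632 × 10¹¹³ Pa = 3.521 × 10¹¹³ Pa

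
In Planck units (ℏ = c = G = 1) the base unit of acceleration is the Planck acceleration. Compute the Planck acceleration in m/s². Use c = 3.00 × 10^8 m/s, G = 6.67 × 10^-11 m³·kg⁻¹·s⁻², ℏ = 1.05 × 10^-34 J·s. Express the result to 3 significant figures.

5.59 × 10^51 m/s²

a_P = √(c⁷/(ℏG))
  = √(3.12 × 10^103)
  = 5.59 × 10^51 m/s²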